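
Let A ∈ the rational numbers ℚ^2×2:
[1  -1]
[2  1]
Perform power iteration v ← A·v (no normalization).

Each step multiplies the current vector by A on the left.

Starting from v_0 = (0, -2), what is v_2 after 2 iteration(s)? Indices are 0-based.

v_0 = (0, -2).
v_1 = A·v_0 = (2, -2).
v_2 = A·v_1 = (4, 2).

v_2 = (4, 2)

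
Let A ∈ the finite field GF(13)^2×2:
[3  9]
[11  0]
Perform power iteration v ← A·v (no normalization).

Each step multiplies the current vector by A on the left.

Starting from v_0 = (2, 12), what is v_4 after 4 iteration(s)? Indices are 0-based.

v_0 = (2, 12).
v_1 = A·v_0 = (10, 9).
v_2 = A·v_1 = (7, 6).
v_3 = A·v_2 = (10, 12).
v_4 = A·v_3 = (8, 6).

v_4 = (8, 6)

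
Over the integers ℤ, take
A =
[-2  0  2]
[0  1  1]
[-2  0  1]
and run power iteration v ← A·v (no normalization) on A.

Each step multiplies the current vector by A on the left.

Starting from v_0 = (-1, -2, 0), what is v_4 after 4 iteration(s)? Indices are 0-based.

v_4 = (4, -4, 6)

v_0 = (-1, -2, 0).
v_1 = A·v_0 = (2, -2, 2).
v_2 = A·v_1 = (0, 0, -2).
v_3 = A·v_2 = (-4, -2, -2).
v_4 = A·v_3 = (4, -4, 6).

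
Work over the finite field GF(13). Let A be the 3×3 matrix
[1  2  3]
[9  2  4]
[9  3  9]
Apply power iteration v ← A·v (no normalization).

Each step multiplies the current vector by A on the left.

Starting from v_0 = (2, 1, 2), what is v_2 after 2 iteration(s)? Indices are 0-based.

v_0 = (2, 1, 2).
v_1 = A·v_0 = (10, 2, 0).
v_2 = A·v_1 = (1, 3, 5).

v_2 = (1, 3, 5)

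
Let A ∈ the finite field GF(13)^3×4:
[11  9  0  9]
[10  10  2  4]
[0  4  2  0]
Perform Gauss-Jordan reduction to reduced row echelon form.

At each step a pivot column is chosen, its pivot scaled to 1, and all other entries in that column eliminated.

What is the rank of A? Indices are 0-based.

rank = 3

step 1: normalize row 0 (÷11) = (1, 2, 0, 2)
  row 1: subtract 10×row0 = (0, 3, 2, 10)
step 2: normalize row 1 (÷3) = (0, 1, 5, 12)
  row 0: subtract 2×row1 = (1, 0, 3, 4)
  row 2: subtract 4×row1 = (0, 0, 8, 4)
step 3: normalize row 2 (÷8) = (0, 0, 1, 7)
  row 0: subtract 3×row2 = (1, 0, 0, 9)
  row 1: subtract 5×row2 = (0, 1, 0, 3)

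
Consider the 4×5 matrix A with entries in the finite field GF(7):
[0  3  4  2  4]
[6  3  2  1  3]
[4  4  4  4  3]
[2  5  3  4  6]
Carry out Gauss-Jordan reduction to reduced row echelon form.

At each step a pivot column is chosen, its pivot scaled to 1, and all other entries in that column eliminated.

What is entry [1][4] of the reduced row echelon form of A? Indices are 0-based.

M[1][4] = 6

step 1: exchange rows 0,1
step 1: normalize row 0 (÷6) = (1, 4, 5, 6, 4)
  row 2: subtract 4×row0 = (0, 2, 5, 1, 1)
  row 3: subtract 2×row0 = (0, 4, 0, 6, 5)
step 2: normalize row 1 (÷3) = (0, 1, 6, 3, 6)
  row 0: subtract 4×row1 = (1, 0, 2, 1, 1)
  row 2: subtract 2×row1 = (0, 0, 0, 2, 3)
  row 3: subtract 4×row1 = (0, 0, 4, 1, 2)
step 3: exchange rows 2,3
step 3: normalize row 2 (÷4) = (0, 0, 1, 2, 4)
  row 0: subtract 2×row2 = (1, 0, 0, 4, 0)
  row 1: subtract 6×row2 = (0, 1, 0, 5, 3)
step 4: normalize row 3 (÷2) = (0, 0, 0, 1, 5)
  row 0: subtract 4×row3 = (1, 0, 0, 0, 1)
  row 1: subtract 5×row3 = (0, 1, 0, 0, 6)
  row 2: subtract 2×row3 = (0, 0, 1, 0, 1)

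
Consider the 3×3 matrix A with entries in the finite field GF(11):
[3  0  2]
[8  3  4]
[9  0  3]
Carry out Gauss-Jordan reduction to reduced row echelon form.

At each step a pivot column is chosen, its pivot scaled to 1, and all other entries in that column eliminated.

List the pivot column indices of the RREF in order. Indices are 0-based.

step 1: normalize row 0 (÷3) = (1, 0, 8)
  row 1: subtract 8×row0 = (0, 3, 6)
  row 2: subtract 9×row0 = (0, 0, 8)
step 2: normalize row 1 (÷3) = (0, 1, 2)
step 3: normalize row 2 (÷8) = (0, 0, 1)
  row 0: subtract 8×row2 = (1, 0, 0)
  row 1: subtract 2×row2 = (0, 1, 0)

pivot columns: 0, 1, 2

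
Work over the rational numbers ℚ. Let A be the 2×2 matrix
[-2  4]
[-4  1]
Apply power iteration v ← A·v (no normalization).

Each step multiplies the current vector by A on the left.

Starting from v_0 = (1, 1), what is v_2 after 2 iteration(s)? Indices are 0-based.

v_2 = (-16, -11)

v_0 = (1, 1).
v_1 = A·v_0 = (2, -3).
v_2 = A·v_1 = (-16, -11).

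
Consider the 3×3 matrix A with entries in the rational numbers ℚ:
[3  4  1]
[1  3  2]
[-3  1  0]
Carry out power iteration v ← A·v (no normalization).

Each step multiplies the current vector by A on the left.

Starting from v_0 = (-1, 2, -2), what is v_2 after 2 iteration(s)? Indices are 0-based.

v_0 = (-1, 2, -2).
v_1 = A·v_0 = (3, 1, 5).
v_2 = A·v_1 = (18, 16, -8).

v_2 = (18, 16, -8)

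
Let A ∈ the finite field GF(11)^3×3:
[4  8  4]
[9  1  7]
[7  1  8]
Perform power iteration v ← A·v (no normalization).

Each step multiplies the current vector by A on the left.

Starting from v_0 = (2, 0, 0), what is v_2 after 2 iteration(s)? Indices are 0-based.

v_0 = (2, 0, 0).
v_1 = A·v_0 = (8, 7, 3).
v_2 = A·v_1 = (1, 1, 10).

v_2 = (1, 1, 10)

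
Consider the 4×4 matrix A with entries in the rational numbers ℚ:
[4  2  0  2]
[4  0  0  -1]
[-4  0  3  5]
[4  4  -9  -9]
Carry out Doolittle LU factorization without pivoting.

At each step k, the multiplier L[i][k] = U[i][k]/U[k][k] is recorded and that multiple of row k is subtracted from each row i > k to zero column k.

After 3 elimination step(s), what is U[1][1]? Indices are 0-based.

U[1][1] = -2

k=0: U[0][0]=4
  eliminate (1,0): mult=1, new row 1: (0, -2, 0, -3); set L[1][0]=1
  eliminate (2,0): mult=-1, new row 2: (0, 2, 3, 7); set L[2][0]=-1
  eliminate (3,0): mult=1, new row 3: (0, 2, -9, -11); set L[3][0]=1
k=1: U[1][1]=-2
  eliminate (2,1): mult=-1, new row 2: (0, 0, 3, 4); set L[2][1]=-1
  eliminate (3,1): mult=-1, new row 3: (0, 0, -9, -14); set L[3][1]=-1
k=2: U[2][2]=3
  eliminate (3,2): mult=-3, new row 3: (0, 0, 0, -2); set L[3][2]=-3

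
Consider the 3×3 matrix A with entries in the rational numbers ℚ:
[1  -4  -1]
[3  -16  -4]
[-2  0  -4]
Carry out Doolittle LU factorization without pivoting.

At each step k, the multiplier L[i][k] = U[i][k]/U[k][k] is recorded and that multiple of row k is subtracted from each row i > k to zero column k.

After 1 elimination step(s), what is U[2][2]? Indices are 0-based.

Step 1: pivot at (0,0) is 1.
  row1 ← row1 − (3)·row0  ⇒  L[1][0]=3, U row1=(0, -4, -1)
  row2 ← row2 − (-2)·row0  ⇒  L[2][0]=-2, U row2=(0, -8, -6)

U[2][2] = -6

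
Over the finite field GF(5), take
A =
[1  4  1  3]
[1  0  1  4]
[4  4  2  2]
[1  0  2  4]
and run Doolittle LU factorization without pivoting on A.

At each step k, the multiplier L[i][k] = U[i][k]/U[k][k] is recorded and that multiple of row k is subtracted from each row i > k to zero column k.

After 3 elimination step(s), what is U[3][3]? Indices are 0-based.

[col 0] pivot 1
  R1 -= 1*R0 → (0, 1, 0, 1)  (L[1][0] := 1)
  R2 -= 4*R0 → (0, 3, 3, 0)  (L[2][0] := 4)
  R3 -= 1*R0 → (0, 1, 1, 1)  (L[3][0] := 1)
[col 1] pivot 1
  R2 -= 3*R1 → (0, 0, 3, 2)  (L[2][1] := 3)
  R3 -= 1*R1 → (0, 0, 1, 0)  (L[3][1] := 1)
[col 2] pivot 3
  R3 -= 2*R2 → (0, 0, 0, 1)  (L[3][2] := 2)

U[3][3] = 1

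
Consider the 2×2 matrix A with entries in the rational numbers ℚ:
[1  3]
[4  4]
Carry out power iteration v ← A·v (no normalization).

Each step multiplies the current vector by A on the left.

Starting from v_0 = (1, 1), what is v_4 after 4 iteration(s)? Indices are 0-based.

v_4 = (1084, 1904)

v_0 = (1, 1).
v_1 = A·v_0 = (4, 8).
v_2 = A·v_1 = (28, 48).
v_3 = A·v_2 = (172, 304).
v_4 = A·v_3 = (1084, 1904).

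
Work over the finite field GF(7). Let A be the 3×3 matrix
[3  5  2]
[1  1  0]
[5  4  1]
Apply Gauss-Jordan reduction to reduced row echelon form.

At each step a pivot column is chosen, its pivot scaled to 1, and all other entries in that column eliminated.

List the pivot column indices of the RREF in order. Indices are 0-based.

step 1: normalize row 0 (÷3) = (1, 4, 3)
  row 1: subtract 1×row0 = (0, 4, 4)
  row 2: subtract 5×row0 = (0, 5, 0)
step 2: normalize row 1 (÷4) = (0, 1, 1)
  row 0: subtract 4×row1 = (1, 0, 6)
  row 2: subtract 5×row1 = (0, 0, 2)
step 3: normalize row 2 (÷2) = (0, 0, 1)
  row 0: subtract 6×row2 = (1, 0, 0)
  row 1: subtract 1×row2 = (0, 1, 0)

pivot columns: 0, 1, 2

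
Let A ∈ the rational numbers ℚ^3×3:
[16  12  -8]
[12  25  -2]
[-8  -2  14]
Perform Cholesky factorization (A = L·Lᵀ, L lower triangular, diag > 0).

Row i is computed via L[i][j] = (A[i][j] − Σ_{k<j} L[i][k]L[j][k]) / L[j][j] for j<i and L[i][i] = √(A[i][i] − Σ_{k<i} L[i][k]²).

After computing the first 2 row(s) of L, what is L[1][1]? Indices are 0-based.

L[1][1] = 4

Step 1: L[0][0] = √(16) = 4.
  L[1][0] = (12) / L[0][0] = 3.
Step 2: L[1][1] = √(16) = 4.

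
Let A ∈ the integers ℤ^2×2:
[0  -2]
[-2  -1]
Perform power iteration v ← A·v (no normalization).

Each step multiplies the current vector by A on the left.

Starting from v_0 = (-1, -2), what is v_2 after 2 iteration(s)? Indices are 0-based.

v_2 = (-8, -12)

v_0 = (-1, -2).
v_1 = A·v_0 = (4, 4).
v_2 = A·v_1 = (-8, -12).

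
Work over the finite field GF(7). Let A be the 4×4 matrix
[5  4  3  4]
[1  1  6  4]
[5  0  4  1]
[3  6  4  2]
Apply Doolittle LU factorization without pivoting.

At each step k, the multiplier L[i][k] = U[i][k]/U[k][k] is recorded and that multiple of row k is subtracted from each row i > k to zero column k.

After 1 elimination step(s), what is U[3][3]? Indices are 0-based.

U[3][3] = 1

[col 0] pivot 5
  R1 -= 3*R0 → (0, 3, 4, 6)  (L[1][0] := 3)
  R2 -= 1*R0 → (0, 3, 1, 4)  (L[2][0] := 1)
  R3 -= 2*R0 → (0, 5, 5, 1)  (L[3][0] := 2)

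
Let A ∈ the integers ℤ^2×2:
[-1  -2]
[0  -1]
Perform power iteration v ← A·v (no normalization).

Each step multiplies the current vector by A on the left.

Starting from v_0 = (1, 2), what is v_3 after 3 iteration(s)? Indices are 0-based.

v_0 = (1, 2).
v_1 = A·v_0 = (-5, -2).
v_2 = A·v_1 = (9, 2).
v_3 = A·v_2 = (-13, -2).

v_3 = (-13, -2)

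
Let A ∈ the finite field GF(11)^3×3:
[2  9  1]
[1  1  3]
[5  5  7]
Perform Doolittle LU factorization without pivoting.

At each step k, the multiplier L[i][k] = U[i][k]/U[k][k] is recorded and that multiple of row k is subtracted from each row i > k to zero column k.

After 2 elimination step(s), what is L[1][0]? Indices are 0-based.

Step 1: pivot at (0,0) is 2.
  row1 ← row1 − (6)·row0  ⇒  L[1][0]=6, U row1=(0, 2, 8)
  row2 ← row2 − (8)·row0  ⇒  L[2][0]=8, U row2=(0, 10, 10)
Step 2: pivot at (1,1) is 2.
  row2 ← row2 − (5)·row1  ⇒  L[2][1]=5, U row2=(0, 0, 3)

L[1][0] = 6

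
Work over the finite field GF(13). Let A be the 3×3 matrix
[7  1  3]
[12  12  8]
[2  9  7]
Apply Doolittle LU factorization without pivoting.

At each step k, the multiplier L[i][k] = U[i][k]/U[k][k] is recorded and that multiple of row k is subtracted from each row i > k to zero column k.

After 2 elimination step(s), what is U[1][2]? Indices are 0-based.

U[1][2] = 1

Step 1: pivot at (0,0) is 7.
  row1 ← row1 − (11)·row0  ⇒  L[1][0]=11, U row1=(0, 1, 1)
  row2 ← row2 − (4)·row0  ⇒  L[2][0]=4, U row2=(0, 5, 8)
Step 2: pivot at (1,1) is 1.
  row2 ← row2 − (5)·row1  ⇒  L[2][1]=5, U row2=(0, 0, 3)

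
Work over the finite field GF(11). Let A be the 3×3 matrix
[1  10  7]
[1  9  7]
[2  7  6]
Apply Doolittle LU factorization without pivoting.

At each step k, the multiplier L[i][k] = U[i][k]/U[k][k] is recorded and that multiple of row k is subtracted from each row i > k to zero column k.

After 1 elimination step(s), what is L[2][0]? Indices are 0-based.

[col 0] pivot 1
  R1 -= 1*R0 → (0, 10, 0)  (L[1][0] := 1)
  R2 -= 2*R0 → (0, 9, 3)  (L[2][0] := 2)

L[2][0] = 2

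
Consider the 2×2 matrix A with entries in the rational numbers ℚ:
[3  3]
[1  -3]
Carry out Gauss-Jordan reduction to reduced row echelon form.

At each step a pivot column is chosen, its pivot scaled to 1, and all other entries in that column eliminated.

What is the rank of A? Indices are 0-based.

rank = 2

step 1: normalize row 0 (÷3) = (1, 1)
  row 1: subtract 1×row0 = (0, -4)
step 2: normalize row 1 (÷-4) = (0, 1)
  row 0: subtract 1×row1 = (1, 0)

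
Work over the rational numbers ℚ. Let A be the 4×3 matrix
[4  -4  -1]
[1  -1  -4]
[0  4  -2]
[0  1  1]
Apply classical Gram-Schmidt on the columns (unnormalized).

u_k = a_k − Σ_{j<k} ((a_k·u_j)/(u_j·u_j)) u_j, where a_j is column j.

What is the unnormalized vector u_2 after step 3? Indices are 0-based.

Step 1: u_0 = a_0 = (4, 1, 0, 0).
Step 2: u_1 = a_1 − (-1)·u_0 = (0, 0, 4, 1).
Step 3: u_2 = a_2 − (-8/17)·u_0 − (-7/17)·u_1 = (15/17, -60/17, -6/17, 24/17).

u_2 = (15/17, -60/17, -6/17, 24/17)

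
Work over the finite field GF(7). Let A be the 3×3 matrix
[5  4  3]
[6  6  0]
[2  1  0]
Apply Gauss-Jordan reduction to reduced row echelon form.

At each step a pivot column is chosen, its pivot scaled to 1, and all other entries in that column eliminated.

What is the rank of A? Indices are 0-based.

pivot(0,0)=5: scale R0 → (1, 5, 2)
  clear (1,0): R1 −= (6)R0 → (0, 4, 2)
  clear (2,0): R2 −= (2)R0 → (0, 5, 3)
pivot(1,1)=4: scale R1 → (0, 1, 4)
  clear (0,1): R0 −= (5)R1 → (1, 0, 3)
  clear (2,1): R2 −= (5)R1 → (0, 0, 4)
pivot(2,2)=4: scale R2 → (0, 0, 1)
  clear (0,2): R0 −= (3)R2 → (1, 0, 0)
  clear (1,2): R1 −= (4)R2 → (0, 1, 0)

rank = 3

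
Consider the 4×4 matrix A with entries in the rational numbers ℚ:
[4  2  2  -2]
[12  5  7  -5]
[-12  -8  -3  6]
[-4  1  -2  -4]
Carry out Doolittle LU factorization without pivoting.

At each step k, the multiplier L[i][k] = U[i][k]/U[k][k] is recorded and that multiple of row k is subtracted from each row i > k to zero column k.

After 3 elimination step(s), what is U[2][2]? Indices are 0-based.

U[2][2] = 1

[col 0] pivot 4
  R1 -= 3*R0 → (0, -1, 1, 1)  (L[1][0] := 3)
  R2 -= -3*R0 → (0, -2, 3, 0)  (L[2][0] := -3)
  R3 -= -1*R0 → (0, 3, 0, -6)  (L[3][0] := -1)
[col 1] pivot -1
  R2 -= 2*R1 → (0, 0, 1, -2)  (L[2][1] := 2)
  R3 -= -3*R1 → (0, 0, 3, -3)  (L[3][1] := -3)
[col 2] pivot 1
  R3 -= 3*R2 → (0, 0, 0, 3)  (L[3][2] := 3)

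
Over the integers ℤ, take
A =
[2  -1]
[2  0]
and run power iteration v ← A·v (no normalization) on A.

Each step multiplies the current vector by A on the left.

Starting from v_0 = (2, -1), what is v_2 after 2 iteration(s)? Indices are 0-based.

v_2 = (6, 10)

v_0 = (2, -1).
v_1 = A·v_0 = (5, 4).
v_2 = A·v_1 = (6, 10).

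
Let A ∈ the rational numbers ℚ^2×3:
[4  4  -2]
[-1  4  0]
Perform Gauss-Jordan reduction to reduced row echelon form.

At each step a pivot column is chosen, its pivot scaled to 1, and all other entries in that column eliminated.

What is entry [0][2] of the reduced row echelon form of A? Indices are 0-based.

M[0][2] = -2/5

step 1: normalize row 0 (÷4) = (1, 1, -1/2)
  row 1: subtract -1×row0 = (0, 5, -1/2)
step 2: normalize row 1 (÷5) = (0, 1, -1/10)
  row 0: subtract 1×row1 = (1, 0, -2/5)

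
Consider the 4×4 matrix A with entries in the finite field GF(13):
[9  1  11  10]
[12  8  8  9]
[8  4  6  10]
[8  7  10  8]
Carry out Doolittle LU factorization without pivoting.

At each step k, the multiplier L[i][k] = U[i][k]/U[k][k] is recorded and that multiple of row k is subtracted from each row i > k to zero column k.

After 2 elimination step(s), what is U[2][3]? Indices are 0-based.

U[2][3] = 4

[col 0] pivot 9
  R1 -= 10*R0 → (0, 11, 2, 0)  (L[1][0] := 10)
  R2 -= 11*R0 → (0, 6, 2, 4)  (L[2][0] := 11)
  R3 -= 11*R0 → (0, 9, 6, 2)  (L[3][0] := 11)
[col 1] pivot 11
  R2 -= 10*R1 → (0, 0, 8, 4)  (L[2][1] := 10)
  R3 -= 2*R1 → (0, 0, 2, 2)  (L[3][1] := 2)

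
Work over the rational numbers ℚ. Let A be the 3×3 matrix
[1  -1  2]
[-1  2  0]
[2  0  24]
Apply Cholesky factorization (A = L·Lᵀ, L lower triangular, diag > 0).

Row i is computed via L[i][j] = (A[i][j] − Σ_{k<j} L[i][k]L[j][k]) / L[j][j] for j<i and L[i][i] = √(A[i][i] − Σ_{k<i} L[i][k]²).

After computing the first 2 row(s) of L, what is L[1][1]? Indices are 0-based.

L[1][1] = 1

Step 1: L[0][0] = √(1) = 1.
  L[1][0] = (-1) / L[0][0] = -1.
Step 2: L[1][1] = √(1) = 1.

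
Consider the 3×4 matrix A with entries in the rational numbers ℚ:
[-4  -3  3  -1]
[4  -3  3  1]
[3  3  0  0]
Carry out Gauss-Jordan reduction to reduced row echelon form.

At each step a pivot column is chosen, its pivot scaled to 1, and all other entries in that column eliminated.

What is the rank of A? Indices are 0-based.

step 1: normalize row 0 (÷-4) = (1, 3/4, -3/4, 1/4)
  row 1: subtract 4×row0 = (0, -6, 6, 0)
  row 2: subtract 3×row0 = (0, 3/4, 9/4, -3/4)
step 2: normalize row 1 (÷-6) = (0, 1, -1, 0)
  row 0: subtract 3/4×row1 = (1, 0, 0, 1/4)
  row 2: subtract 3/4×row1 = (0, 0, 3, -3/4)
step 3: normalize row 2 (÷3) = (0, 0, 1, -1/4)
  row 1: subtract -1×row2 = (0, 1, 0, -1/4)

rank = 3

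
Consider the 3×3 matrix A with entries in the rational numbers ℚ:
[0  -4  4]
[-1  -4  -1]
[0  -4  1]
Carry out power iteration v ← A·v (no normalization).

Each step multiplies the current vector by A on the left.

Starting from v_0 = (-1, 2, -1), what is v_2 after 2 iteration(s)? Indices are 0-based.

v_2 = (-12, 45, 15)

v_0 = (-1, 2, -1).
v_1 = A·v_0 = (-12, -6, -9).
v_2 = A·v_1 = (-12, 45, 15).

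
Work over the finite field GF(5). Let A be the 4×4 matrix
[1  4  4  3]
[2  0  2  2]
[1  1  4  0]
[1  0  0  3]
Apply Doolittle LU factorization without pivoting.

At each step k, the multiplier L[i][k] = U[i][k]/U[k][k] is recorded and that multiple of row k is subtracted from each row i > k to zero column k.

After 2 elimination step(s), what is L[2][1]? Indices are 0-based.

L[2][1] = 1

k=0: U[0][0]=1
  eliminate (1,0): mult=2, new row 1: (0, 2, 4, 1); set L[1][0]=2
  eliminate (2,0): mult=1, new row 2: (0, 2, 0, 2); set L[2][0]=1
  eliminate (3,0): mult=1, new row 3: (0, 1, 1, 0); set L[3][0]=1
k=1: U[1][1]=2
  eliminate (2,1): mult=1, new row 2: (0, 0, 1, 1); set L[2][1]=1
  eliminate (3,1): mult=3, new row 3: (0, 0, 4, 2); set L[3][1]=3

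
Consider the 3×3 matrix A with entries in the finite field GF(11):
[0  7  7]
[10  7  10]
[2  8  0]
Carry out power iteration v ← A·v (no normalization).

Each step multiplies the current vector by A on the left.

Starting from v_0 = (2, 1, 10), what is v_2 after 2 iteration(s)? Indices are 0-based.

v_0 = (2, 1, 10).
v_1 = A·v_0 = (0, 6, 1).
v_2 = A·v_1 = (5, 8, 4).

v_2 = (5, 8, 4)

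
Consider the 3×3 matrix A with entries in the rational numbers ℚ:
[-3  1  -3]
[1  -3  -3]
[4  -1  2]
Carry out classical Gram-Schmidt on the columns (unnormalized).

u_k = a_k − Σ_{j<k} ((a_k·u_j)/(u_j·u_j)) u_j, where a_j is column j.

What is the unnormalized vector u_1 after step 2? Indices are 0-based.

u_1 = (-2/13, -34/13, 7/13)

Step 1: u_0 = a_0 = (-3, 1, 4).
Step 2: u_1 = a_1 − (-5/13)·u_0 = (-2/13, -34/13, 7/13).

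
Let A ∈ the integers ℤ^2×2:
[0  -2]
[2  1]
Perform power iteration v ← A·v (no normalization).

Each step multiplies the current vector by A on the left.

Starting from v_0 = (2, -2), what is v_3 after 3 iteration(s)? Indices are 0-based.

v_0 = (2, -2).
v_1 = A·v_0 = (4, 2).
v_2 = A·v_1 = (-4, 10).
v_3 = A·v_2 = (-20, 2).

v_3 = (-20, 2)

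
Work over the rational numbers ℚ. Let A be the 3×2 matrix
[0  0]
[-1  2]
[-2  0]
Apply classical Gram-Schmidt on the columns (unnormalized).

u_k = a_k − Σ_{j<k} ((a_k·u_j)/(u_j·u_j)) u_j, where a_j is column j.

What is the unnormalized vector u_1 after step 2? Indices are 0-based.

Step 1: u_0 = a_0 = (0, -1, -2).
Step 2: u_1 = a_1 − (-2/5)·u_0 = (0, 8/5, -4/5).

u_1 = (0, 8/5, -4/5)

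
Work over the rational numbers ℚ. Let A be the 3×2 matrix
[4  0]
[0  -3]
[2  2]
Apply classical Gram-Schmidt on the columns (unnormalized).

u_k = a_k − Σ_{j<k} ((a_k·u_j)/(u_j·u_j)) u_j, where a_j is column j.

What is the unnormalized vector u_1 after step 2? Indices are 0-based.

u_1 = (-4/5, -3, 8/5)

Step 1: u_0 = a_0 = (4, 0, 2).
Step 2: u_1 = a_1 − (1/5)·u_0 = (-4/5, -3, 8/5).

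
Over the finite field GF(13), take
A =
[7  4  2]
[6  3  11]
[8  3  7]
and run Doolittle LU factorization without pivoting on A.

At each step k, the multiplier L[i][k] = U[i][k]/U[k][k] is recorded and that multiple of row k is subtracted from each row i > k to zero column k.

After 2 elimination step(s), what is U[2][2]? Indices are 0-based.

U[2][2] = 1

[col 0] pivot 7
  R1 -= 12*R0 → (0, 7, 0)  (L[1][0] := 12)
  R2 -= 3*R0 → (0, 4, 1)  (L[2][0] := 3)
[col 1] pivot 7
  R2 -= 8*R1 → (0, 0, 1)  (L[2][1] := 8)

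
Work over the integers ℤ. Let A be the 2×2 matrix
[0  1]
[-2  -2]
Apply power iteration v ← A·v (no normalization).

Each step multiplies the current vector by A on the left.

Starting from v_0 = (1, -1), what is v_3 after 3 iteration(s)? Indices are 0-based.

v_0 = (1, -1).
v_1 = A·v_0 = (-1, 0).
v_2 = A·v_1 = (0, 2).
v_3 = A·v_2 = (2, -4).

v_3 = (2, -4)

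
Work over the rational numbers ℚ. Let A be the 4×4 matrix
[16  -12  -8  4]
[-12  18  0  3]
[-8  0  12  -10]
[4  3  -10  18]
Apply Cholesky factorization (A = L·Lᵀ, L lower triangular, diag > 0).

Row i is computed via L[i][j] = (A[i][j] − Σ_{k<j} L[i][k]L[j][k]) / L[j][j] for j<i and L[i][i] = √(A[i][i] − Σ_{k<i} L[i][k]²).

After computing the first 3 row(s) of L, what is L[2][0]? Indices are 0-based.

L[2][0] = -2

Step 1: L[0][0] = √(16) = 4.
  L[1][0] = (-12) / L[0][0] = -3.
Step 2: L[1][1] = √(9) = 3.
  L[2][0] = (-8) / L[0][0] = -2.
  L[2][1] = (-6) / L[1][1] = -2.
Step 3: L[2][2] = √(4) = 2.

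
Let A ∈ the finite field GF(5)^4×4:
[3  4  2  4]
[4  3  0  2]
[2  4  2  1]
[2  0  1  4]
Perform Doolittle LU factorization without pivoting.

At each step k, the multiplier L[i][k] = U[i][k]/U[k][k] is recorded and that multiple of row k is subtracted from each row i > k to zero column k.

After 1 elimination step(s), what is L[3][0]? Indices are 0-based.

[col 0] pivot 3
  R1 -= 3*R0 → (0, 1, 4, 0)  (L[1][0] := 3)
  R2 -= 4*R0 → (0, 3, 4, 0)  (L[2][0] := 4)
  R3 -= 4*R0 → (0, 4, 3, 3)  (L[3][0] := 4)

L[3][0] = 4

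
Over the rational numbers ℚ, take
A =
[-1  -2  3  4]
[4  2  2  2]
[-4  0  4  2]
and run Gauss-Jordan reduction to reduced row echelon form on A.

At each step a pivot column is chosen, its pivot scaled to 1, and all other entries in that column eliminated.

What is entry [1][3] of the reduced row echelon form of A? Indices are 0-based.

M[1][3] = -13/16

pivot(0,0)=-1: scale R0 → (1, 2, -3, -4)
  clear (1,0): R1 −= (4)R0 → (0, -6, 14, 18)
  clear (2,0): R2 −= (-4)R0 → (0, 8, -8, -14)
pivot(1,1)=-6: scale R1 → (0, 1, -7/3, -3)
  clear (0,1): R0 −= (2)R1 → (1, 0, 5/3, 2)
  clear (2,1): R2 −= (8)R1 → (0, 0, 32/3, 10)
pivot(2,2)=32/3: scale R2 → (0, 0, 1, 15/16)
  clear (0,2): R0 −= (5/3)R2 → (1, 0, 0, 7/16)
  clear (1,2): R1 −= (-7/3)R2 → (0, 1, 0, -13/16)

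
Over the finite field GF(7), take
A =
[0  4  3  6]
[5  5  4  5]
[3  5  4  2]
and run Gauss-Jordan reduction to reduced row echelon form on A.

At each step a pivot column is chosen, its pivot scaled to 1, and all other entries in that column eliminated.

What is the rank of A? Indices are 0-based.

[1] R0 <-> R1
[1] R0 /= 5  ⇒  (1, 1, 5, 1)
     R2 -= 3·R0  ⇒  (0, 2, 3, 6)
[2] R1 /= 4  ⇒  (0, 1, 6, 5)
     R0 -= 1·R1  ⇒  (1, 0, 6, 3)
     R2 -= 2·R1  ⇒  (0, 0, 5, 3)
[3] R2 /= 5  ⇒  (0, 0, 1, 2)
     R0 -= 6·R2  ⇒  (1, 0, 0, 5)
     R1 -= 6·R2  ⇒  (0, 1, 0, 0)

rank = 3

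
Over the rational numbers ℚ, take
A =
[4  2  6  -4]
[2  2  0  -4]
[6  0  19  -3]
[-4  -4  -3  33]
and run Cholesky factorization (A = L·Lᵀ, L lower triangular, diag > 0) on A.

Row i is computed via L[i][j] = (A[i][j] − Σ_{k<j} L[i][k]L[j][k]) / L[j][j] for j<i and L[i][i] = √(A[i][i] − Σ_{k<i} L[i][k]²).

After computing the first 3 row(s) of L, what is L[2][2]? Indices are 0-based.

Step 1: L[0][0] = √(4) = 2.
  L[1][0] = (2) / L[0][0] = 1.
Step 2: L[1][1] = √(1) = 1.
  L[2][0] = (6) / L[0][0] = 3.
  L[2][1] = (-3) / L[1][1] = -3.
Step 3: L[2][2] = √(1) = 1.

L[2][2] = 1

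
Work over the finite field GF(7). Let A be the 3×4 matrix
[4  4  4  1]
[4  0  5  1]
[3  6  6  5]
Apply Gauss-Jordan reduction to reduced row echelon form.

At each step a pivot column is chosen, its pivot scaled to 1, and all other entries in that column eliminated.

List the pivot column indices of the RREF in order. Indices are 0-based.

[1] R0 /= 4  ⇒  (1, 1, 1, 2)
     R1 -= 4·R0  ⇒  (0, 3, 1, 0)
     R2 -= 3·R0  ⇒  (0, 3, 3, 6)
[2] R1 /= 3  ⇒  (0, 1, 5, 0)
     R0 -= 1·R1  ⇒  (1, 0, 3, 2)
     R2 -= 3·R1  ⇒  (0, 0, 2, 6)
[3] R2 /= 2  ⇒  (0, 0, 1, 3)
     R0 -= 3·R2  ⇒  (1, 0, 0, 0)
     R1 -= 5·R2  ⇒  (0, 1, 0, 6)

pivot columns: 0, 1, 2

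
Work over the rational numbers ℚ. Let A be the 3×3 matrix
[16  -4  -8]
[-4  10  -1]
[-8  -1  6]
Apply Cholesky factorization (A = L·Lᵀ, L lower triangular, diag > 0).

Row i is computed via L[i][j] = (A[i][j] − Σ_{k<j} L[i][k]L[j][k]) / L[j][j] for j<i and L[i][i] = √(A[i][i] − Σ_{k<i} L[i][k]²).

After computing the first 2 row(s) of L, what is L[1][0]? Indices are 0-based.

Step 1: L[0][0] = √(16) = 4.
  L[1][0] = (-4) / L[0][0] = -1.
Step 2: L[1][1] = √(9) = 3.

L[1][0] = -1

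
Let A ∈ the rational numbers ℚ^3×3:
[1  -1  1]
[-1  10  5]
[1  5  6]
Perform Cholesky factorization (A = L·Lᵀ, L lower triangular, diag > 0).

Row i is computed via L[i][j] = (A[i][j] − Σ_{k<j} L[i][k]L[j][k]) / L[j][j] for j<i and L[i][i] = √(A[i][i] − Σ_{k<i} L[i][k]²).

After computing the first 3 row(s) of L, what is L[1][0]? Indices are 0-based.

Step 1: L[0][0] = √(1) = 1.
  L[1][0] = (-1) / L[0][0] = -1.
Step 2: L[1][1] = √(9) = 3.
  L[2][0] = (1) / L[0][0] = 1.
  L[2][1] = (6) / L[1][1] = 2.
Step 3: L[2][2] = √(1) = 1.

L[1][0] = -1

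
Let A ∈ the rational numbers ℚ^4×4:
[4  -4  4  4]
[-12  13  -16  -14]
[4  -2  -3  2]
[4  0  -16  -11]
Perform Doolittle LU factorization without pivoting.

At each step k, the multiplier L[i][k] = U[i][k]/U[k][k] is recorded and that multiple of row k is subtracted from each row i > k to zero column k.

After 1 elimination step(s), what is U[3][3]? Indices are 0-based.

U[3][3] = -15

k=0: U[0][0]=4
  eliminate (1,0): mult=-3, new row 1: (0, 1, -4, -2); set L[1][0]=-3
  eliminate (2,0): mult=1, new row 2: (0, 2, -7, -2); set L[2][0]=1
  eliminate (3,0): mult=1, new row 3: (0, 4, -20, -15); set L[3][0]=1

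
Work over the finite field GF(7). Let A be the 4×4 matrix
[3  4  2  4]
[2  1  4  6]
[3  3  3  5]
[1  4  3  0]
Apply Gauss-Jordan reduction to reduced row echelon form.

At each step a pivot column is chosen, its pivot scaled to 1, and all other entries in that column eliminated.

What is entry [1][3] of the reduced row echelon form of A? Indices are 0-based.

pivot(0,0)=3: scale R0 → (1, 6, 3, 6)
  clear (1,0): R1 −= (2)R0 → (0, 3, 5, 1)
  clear (2,0): R2 −= (3)R0 → (0, 6, 1, 1)
  clear (3,0): R3 −= (1)R0 → (0, 5, 0, 1)
pivot(1,1)=3: scale R1 → (0, 1, 4, 5)
  clear (0,1): R0 −= (6)R1 → (1, 0, 0, 4)
  clear (2,1): R2 −= (6)R1 → (0, 0, 5, 6)
  clear (3,1): R3 −= (5)R1 → (0, 0, 1, 4)
pivot(2,2)=5: scale R2 → (0, 0, 1, 4)
  clear (1,2): R1 −= (4)R2 → (0, 1, 0, 3)
  clear (3,2): R3 −= (1)R2 → (0, 0, 0, 0)
col 3: no nonzero at/below row 3; advance.

M[1][3] = 3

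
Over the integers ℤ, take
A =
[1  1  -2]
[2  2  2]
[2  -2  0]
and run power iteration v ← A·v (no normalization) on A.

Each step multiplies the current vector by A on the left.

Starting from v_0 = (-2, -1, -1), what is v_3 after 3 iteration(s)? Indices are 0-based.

v_3 = (-55, -26, 34)

v_0 = (-2, -1, -1).
v_1 = A·v_0 = (-1, -8, -2).
v_2 = A·v_1 = (-5, -22, 14).
v_3 = A·v_2 = (-55, -26, 34).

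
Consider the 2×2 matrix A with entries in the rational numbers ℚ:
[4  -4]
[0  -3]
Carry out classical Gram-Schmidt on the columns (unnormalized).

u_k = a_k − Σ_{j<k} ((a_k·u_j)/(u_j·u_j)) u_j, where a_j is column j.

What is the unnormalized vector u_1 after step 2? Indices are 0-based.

Step 1: u_0 = a_0 = (4, 0).
Step 2: u_1 = a_1 − (-1)·u_0 = (0, -3).

u_1 = (0, -3)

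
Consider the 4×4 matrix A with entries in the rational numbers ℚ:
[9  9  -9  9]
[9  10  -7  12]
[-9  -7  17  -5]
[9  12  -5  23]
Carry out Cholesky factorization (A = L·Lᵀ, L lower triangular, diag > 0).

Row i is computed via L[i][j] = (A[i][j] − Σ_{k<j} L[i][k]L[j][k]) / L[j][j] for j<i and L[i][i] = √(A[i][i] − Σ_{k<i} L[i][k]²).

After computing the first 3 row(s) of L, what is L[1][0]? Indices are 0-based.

L[1][0] = 3

Step 1: L[0][0] = √(9) = 3.
  L[1][0] = (9) / L[0][0] = 3.
Step 2: L[1][1] = √(1) = 1.
  L[2][0] = (-9) / L[0][0] = -3.
  L[2][1] = (2) / L[1][1] = 2.
Step 3: L[2][2] = √(4) = 2.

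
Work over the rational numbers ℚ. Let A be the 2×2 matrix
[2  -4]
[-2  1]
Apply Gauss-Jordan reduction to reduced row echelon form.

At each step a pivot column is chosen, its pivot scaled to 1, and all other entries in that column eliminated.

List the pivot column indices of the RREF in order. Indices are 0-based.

[1] R0 /= 2  ⇒  (1, -2)
     R1 -= -2·R0  ⇒  (0, -3)
[2] R1 /= -3  ⇒  (0, 1)
     R0 -= -2·R1  ⇒  (1, 0)

pivot columns: 0, 1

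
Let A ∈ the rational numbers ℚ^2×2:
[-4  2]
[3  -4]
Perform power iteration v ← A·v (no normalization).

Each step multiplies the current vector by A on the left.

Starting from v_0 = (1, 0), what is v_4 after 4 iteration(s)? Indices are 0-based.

v_0 = (1, 0).
v_1 = A·v_0 = (-4, 3).
v_2 = A·v_1 = (22, -24).
v_3 = A·v_2 = (-136, 162).
v_4 = A·v_3 = (868, -1056).

v_4 = (868, -1056)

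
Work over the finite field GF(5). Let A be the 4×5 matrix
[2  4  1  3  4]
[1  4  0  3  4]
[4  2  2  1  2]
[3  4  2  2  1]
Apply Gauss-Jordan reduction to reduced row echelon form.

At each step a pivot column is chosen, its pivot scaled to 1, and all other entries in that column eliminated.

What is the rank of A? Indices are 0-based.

rank = 4

pivot(0,0)=2: scale R0 → (1, 2, 3, 4, 2)
  clear (1,0): R1 −= (1)R0 → (0, 2, 2, 4, 2)
  clear (2,0): R2 −= (4)R0 → (0, 4, 0, 0, 4)
  clear (3,0): R3 −= (3)R0 → (0, 3, 3, 0, 0)
pivot(1,1)=2: scale R1 → (0, 1, 1, 2, 1)
  clear (0,1): R0 −= (2)R1 → (1, 0, 1, 0, 0)
  clear (2,1): R2 −= (4)R1 → (0, 0, 1, 2, 0)
  clear (3,1): R3 −= (3)R1 → (0, 0, 0, 4, 2)
pivot(2,2)=1: scale R2 → (0, 0, 1, 2, 0)
  clear (0,2): R0 −= (1)R2 → (1, 0, 0, 3, 0)
  clear (1,2): R1 −= (1)R2 → (0, 1, 0, 0, 1)
pivot(3,3)=4: scale R3 → (0, 0, 0, 1, 3)
  clear (0,3): R0 −= (3)R3 → (1, 0, 0, 0, 1)
  clear (2,3): R2 −= (2)R3 → (0, 0, 1, 0, 4)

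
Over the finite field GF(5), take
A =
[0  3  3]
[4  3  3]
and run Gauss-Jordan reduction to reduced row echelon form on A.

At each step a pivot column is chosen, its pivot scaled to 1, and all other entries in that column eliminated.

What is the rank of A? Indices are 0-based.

rank = 2

pivot(0,0): swap R0↔R1
pivot(0,0)=4: scale R0 → (1, 2, 2)
pivot(1,1)=3: scale R1 → (0, 1, 1)
  clear (0,1): R0 −= (2)R1 → (1, 0, 0)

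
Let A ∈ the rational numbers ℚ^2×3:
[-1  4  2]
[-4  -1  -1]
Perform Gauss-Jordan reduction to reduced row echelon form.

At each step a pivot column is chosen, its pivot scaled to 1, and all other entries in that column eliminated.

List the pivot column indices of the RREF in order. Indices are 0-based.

pivot columns: 0, 1

pivot(0,0)=-1: scale R0 → (1, -4, -2)
  clear (1,0): R1 −= (-4)R0 → (0, -17, -9)
pivot(1,1)=-17: scale R1 → (0, 1, 9/17)
  clear (0,1): R0 −= (-4)R1 → (1, 0, 2/17)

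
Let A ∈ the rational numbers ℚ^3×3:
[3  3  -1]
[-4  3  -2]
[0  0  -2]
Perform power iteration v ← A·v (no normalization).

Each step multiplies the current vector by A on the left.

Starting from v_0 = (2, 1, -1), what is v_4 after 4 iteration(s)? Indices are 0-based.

v_4 = (-983, -305, -16)

v_0 = (2, 1, -1).
v_1 = A·v_0 = (10, -3, 2).
v_2 = A·v_1 = (19, -53, -4).
v_3 = A·v_2 = (-98, -227, 8).
v_4 = A·v_3 = (-983, -305, -16).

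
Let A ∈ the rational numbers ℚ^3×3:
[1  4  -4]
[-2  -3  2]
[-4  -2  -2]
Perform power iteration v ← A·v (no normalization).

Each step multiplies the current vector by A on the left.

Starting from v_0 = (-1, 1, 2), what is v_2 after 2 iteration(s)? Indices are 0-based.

v_0 = (-1, 1, 2).
v_1 = A·v_0 = (-5, 3, -2).
v_2 = A·v_1 = (15, -3, 18).

v_2 = (15, -3, 18)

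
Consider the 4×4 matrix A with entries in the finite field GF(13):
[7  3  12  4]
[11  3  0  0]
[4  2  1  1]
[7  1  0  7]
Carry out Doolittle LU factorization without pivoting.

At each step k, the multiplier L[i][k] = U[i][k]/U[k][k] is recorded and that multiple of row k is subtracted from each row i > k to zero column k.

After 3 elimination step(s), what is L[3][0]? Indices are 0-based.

Step 1: pivot at (0,0) is 7.
  row1 ← row1 − (9)·row0  ⇒  L[1][0]=9, U row1=(0, 2, 9, 3)
  row2 ← row2 − (8)·row0  ⇒  L[2][0]=8, U row2=(0, 4, 9, 8)
  row3 ← row3 − (1)·row0  ⇒  L[3][0]=1, U row3=(0, 11, 1, 3)
Step 2: pivot at (1,1) is 2.
  row2 ← row2 − (2)·row1  ⇒  L[2][1]=2, U row2=(0, 0, 4, 2)
  row3 ← row3 − (12)·row1  ⇒  L[3][1]=12, U row3=(0, 0, 10, 6)
Step 3: pivot at (2,2) is 4.
  row3 ← row3 − (9)·row2  ⇒  L[3][2]=9, U row3=(0, 0, 0, 1)

L[3][0] = 1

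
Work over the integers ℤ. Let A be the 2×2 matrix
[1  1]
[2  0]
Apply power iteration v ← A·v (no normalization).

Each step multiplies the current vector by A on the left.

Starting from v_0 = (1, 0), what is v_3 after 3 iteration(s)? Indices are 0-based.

v_0 = (1, 0).
v_1 = A·v_0 = (1, 2).
v_2 = A·v_1 = (3, 2).
v_3 = A·v_2 = (5, 6).

v_3 = (5, 6)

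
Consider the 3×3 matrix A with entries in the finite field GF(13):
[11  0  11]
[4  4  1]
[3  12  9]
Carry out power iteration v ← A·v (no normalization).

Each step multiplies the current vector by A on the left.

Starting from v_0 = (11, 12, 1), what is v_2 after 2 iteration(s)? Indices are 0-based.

v_0 = (11, 12, 1).
v_1 = A·v_0 = (2, 2, 4).
v_2 = A·v_1 = (1, 7, 1).

v_2 = (1, 7, 1)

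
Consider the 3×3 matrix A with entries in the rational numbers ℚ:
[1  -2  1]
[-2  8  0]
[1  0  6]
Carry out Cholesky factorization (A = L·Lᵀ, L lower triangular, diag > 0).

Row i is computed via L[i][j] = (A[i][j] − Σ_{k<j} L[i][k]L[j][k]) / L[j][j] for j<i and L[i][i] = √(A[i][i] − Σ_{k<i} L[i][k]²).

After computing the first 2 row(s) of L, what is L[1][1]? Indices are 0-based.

L[1][1] = 2

Step 1: L[0][0] = √(1) = 1.
  L[1][0] = (-2) / L[0][0] = -2.
Step 2: L[1][1] = √(4) = 2.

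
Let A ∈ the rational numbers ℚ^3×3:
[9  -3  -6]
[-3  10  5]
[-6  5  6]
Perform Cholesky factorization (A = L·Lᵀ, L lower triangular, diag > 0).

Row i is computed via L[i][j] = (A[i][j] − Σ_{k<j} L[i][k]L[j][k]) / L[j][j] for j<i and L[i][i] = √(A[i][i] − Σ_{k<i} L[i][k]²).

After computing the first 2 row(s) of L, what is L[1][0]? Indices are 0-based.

L[1][0] = -1

Step 1: L[0][0] = √(9) = 3.
  L[1][0] = (-3) / L[0][0] = -1.
Step 2: L[1][1] = √(9) = 3.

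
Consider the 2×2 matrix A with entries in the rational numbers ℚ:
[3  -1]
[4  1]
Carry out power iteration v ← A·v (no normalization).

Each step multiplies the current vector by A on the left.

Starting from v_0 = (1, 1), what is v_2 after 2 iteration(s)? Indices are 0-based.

v_0 = (1, 1).
v_1 = A·v_0 = (2, 5).
v_2 = A·v_1 = (1, 13).

v_2 = (1, 13)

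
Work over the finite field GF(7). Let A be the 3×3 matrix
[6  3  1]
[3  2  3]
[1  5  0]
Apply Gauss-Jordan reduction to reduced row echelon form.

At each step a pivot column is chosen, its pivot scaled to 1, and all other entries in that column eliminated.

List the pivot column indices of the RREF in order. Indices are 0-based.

step 1: normalize row 0 (÷6) = (1, 4, 6)
  row 1: subtract 3×row0 = (0, 4, 6)
  row 2: subtract 1×row0 = (0, 1, 1)
step 2: normalize row 1 (÷4) = (0, 1, 5)
  row 0: subtract 4×row1 = (1, 0, 0)
  row 2: subtract 1×row1 = (0, 0, 3)
step 3: normalize row 2 (÷3) = (0, 0, 1)
  row 1: subtract 5×row2 = (0, 1, 0)

pivot columns: 0, 1, 2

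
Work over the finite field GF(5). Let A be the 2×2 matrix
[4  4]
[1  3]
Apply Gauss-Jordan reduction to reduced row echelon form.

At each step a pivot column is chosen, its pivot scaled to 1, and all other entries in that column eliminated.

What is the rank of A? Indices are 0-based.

step 1: normalize row 0 (÷4) = (1, 1)
  row 1: subtract 1×row0 = (0, 2)
step 2: normalize row 1 (÷2) = (0, 1)
  row 0: subtract 1×row1 = (1, 0)

rank = 2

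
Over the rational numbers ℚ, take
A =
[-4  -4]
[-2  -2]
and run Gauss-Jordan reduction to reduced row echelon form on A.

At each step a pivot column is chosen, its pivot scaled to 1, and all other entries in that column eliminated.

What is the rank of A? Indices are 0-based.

rank = 1

pivot(0,0)=-4: scale R0 → (1, 1)
  clear (1,0): R1 −= (-2)R0 → (0, 0)
col 1: no nonzero at/below row 1; advance.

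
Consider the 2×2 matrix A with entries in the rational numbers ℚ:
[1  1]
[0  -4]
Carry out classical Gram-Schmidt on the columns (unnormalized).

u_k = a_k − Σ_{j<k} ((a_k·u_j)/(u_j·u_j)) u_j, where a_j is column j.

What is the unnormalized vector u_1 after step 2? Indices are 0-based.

Step 1: u_0 = a_0 = (1, 0).
Step 2: u_1 = a_1 − (1)·u_0 = (0, -4).

u_1 = (0, -4)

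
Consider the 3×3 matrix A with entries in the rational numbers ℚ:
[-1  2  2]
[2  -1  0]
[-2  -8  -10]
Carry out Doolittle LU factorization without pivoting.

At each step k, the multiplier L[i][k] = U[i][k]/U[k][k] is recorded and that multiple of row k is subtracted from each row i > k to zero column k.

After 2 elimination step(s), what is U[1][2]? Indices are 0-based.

[col 0] pivot -1
  R1 -= -2*R0 → (0, 3, 4)  (L[1][0] := -2)
  R2 -= 2*R0 → (0, -12, -14)  (L[2][0] := 2)
[col 1] pivot 3
  R2 -= -4*R1 → (0, 0, 2)  (L[2][1] := -4)

U[1][2] = 4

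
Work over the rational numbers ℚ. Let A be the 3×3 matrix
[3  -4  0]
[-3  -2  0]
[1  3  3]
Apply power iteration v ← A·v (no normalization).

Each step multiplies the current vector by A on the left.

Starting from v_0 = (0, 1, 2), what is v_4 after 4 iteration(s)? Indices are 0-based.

v_0 = (0, 1, 2).
v_1 = A·v_0 = (-4, -2, 9).
v_2 = A·v_1 = (-4, 16, 17).
v_3 = A·v_2 = (-76, -20, 95).
v_4 = A·v_3 = (-148, 268, 149).

v_4 = (-148, 268, 149)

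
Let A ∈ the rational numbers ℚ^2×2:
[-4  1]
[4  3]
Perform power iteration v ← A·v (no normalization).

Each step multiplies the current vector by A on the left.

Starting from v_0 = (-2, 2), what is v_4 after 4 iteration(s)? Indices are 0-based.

v_4 = (-874, 610)

v_0 = (-2, 2).
v_1 = A·v_0 = (10, -2).
v_2 = A·v_1 = (-42, 34).
v_3 = A·v_2 = (202, -66).
v_4 = A·v_3 = (-874, 610).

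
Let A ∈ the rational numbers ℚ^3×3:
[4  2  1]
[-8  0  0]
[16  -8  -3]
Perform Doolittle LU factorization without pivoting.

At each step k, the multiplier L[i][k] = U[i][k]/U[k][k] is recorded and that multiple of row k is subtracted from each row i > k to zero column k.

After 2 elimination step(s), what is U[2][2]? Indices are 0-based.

U[2][2] = 1

[col 0] pivot 4
  R1 -= -2*R0 → (0, 4, 2)  (L[1][0] := -2)
  R2 -= 4*R0 → (0, -16, -7)  (L[2][0] := 4)
[col 1] pivot 4
  R2 -= -4*R1 → (0, 0, 1)  (L[2][1] := -4)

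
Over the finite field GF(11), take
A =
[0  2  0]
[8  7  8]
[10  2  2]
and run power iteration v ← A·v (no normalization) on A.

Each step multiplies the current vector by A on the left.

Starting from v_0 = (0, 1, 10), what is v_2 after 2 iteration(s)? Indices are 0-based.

v_2 = (9, 9, 7)

v_0 = (0, 1, 10).
v_1 = A·v_0 = (2, 10, 0).
v_2 = A·v_1 = (9, 9, 7).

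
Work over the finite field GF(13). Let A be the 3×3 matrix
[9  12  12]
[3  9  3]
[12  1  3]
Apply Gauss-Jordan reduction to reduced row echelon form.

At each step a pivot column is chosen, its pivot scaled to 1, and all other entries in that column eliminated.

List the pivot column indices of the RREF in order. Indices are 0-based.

pivot(0,0)=9: scale R0 → (1, 10, 10)
  clear (1,0): R1 −= (3)R0 → (0, 5, 12)
  clear (2,0): R2 −= (12)R0 → (0, 11, 0)
pivot(1,1)=5: scale R1 → (0, 1, 5)
  clear (0,1): R0 −= (10)R1 → (1, 0, 12)
  clear (2,1): R2 −= (11)R1 → (0, 0, 10)
pivot(2,2)=10: scale R2 → (0, 0, 1)
  clear (0,2): R0 −= (12)R2 → (1, 0, 0)
  clear (1,2): R1 −= (5)R2 → (0, 1, 0)

pivot columns: 0, 1, 2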